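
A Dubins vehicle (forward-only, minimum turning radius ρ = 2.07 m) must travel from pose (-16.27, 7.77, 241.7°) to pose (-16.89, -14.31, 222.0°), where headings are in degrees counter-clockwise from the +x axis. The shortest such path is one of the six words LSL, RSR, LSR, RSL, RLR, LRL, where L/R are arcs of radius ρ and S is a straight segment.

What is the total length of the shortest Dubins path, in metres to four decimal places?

Let ψ = atan2(Δy, Δx) = atan2(-22.08, -0.62) = -91.6084° be the start→goal bearing.
Normalize: d = |goal − start| / ρ = 22.088703/2.07 = 10.670871, α = (θ_start − ψ) mod 360° = 333.3084° = 5.817329 rad, β = (θ_goal − ψ) mod 360° = 313.6084° = 5.473500 rad.
Common terms: sin α = -0.449188, cos α = 0.893437, sin β = -0.724070, cos β = 0.689726, cos(α−β) = 0.941471, d² = 113.867488. Work in radians in the unit-radius frame; every candidate has L = ρ·(t + p + q).
LSL: p² = 2 + d² − 2cos(α−β) + 2d(sin α − sin β) = 119.851025; p = √p² = 10.947649; φ = atan2(cos β − cos α, d + sin α − sin β) = -0.018609 rad; t = (φ − α) mod 2π = 0.447247 rad, q = (β − φ) mod 2π = 5.492108 rad → L = 2.07·(0.447247 + 10.947649 + 5.492108) = 2.07·16.887005 = 34.956100 m
RSR: p² = 2 + d² − 2cos(α−β) + 2d(sin β − sin α) = 108.118069; p = √p² = 10.397984; φ = atan2(cos α − cos β, d − sin α + sin β) = 0.019593 rad; t = (α − φ) mod 2π = 5.797737 rad, q = (φ − β) mod 2π = 0.829278 rad → L = 2.07·(5.797737 + 10.397984 + 0.829278) = 2.07·17.024999 = 35.241748 m
LSR: p² = d² − 2 + 2cos(α−β) + 2d(sin α + sin β) = 88.711059; p = √p² = 9.418655; φ = atan2(−cos α − cos β, d + sin α + sin β) − atan2(−2, p) = 0.044065 rad; t = (φ − α) mod 2π = 0.509920 rad, q = (φ − β) mod 2π = 0.853750 rad → L = 2.07·(0.509920 + 9.418655 + 0.853750) = 2.07·10.782326 = 22.319414 m
RSL: p² = d² − 2 + 2cos(α−β) − 2d(sin α + sin β) = 138.789800; p = √p² = 11.780908; φ = atan2(cos α + cos β, d − sin α − sin β) − atan2(2, p) = -0.035284 rad; t = (α − φ) mod 2π = 5.852613 rad, q = (β − φ) mod 2π = 5.508784 rad → L = 2.07·(5.852613 + 11.780908 + 5.508784) = 2.07·23.142305 = 47.904572 m
RLR: c = (6 − d² + 2cos(α−β) + 2d(sin α − sin β))/8 = -12.514759, |c| > 1 → infeasible
LRL: c = (6 − d² + 2cos(α−β) − 2d(sin α − sin β))/8 = -13.981378, |c| > 1 → infeasible
Shortest: LSR with L = 22.319414 m ≈ 22.3194 m

22.3194 m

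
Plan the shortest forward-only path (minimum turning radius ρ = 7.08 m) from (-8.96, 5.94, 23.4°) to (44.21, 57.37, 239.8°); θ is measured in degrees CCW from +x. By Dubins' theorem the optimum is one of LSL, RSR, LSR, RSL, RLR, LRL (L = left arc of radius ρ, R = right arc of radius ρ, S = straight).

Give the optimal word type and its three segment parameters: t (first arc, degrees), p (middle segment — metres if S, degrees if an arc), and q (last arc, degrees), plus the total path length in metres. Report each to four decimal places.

Let ψ = atan2(Δy, Δx) = atan2(51.43, 53.17) = 44.0470° be the start→goal bearing.
Normalize: d = |goal − start| / ρ = 73.973602/7.08 = 10.448249, α = (θ_start − ψ) mod 360° = 339.3530° = 5.922827 rad, β = (θ_goal − ψ) mod 360° = 195.7530° = 3.416535 rad.
Common terms: sin α = -0.352609, cos α = 0.935771, sin β = -0.271491, cos β = -0.962441, cos(α−β) = -0.804894, d² = 109.165905. Work in radians in the unit-radius frame; every candidate has L = ρ·(t + p + q).
LSL: p² = 2 + d² − 2cos(α−β) + 2d(sin α − sin β) = 111.080610; p = √p² = 10.539479; φ = atan2(cos β − cos α, d + sin α − sin β) = -0.181093 rad; t = (φ − α) mod 2π = 0.179265 rad, q = (β − φ) mod 2π = 3.597628 rad → L = 7.08·(0.179265 + 10.539479 + 3.597628) = 7.08·14.316371 = 101.359908 m
RSR: p² = 2 + d² − 2cos(α−β) + 2d(sin β − sin α) = 114.470775; p = √p² = 10.699102; φ = atan2(cos α − cos β, d − sin α + sin β) = 0.178362 rad; t = (α − φ) mod 2π = 5.744465 rad, q = (φ − β) mod 2π = 3.045013 rad → L = 7.08·(5.744465 + 10.699102 + 3.045013) = 7.08·19.488580 = 137.979144 m
LSR: p² = d² − 2 + 2cos(α−β) + 2d(sin α + sin β) = 92.514608; p = √p² = 9.618451; φ = atan2(−cos α − cos β, d + sin α + sin β) − atan2(−2, p) = 0.207727 rad; t = (φ − α) mod 2π = 0.568085 rad, q = (φ − β) mod 2π = 3.074378 rad → L = 7.08·(0.568085 + 9.618451 + 3.074378) = 7.08·13.260914 = 93.887272 m
RSL: p² = d² − 2 + 2cos(α−β) − 2d(sin α + sin β) = 118.597626; p = √p² = 10.890254; φ = atan2(cos α + cos β, d − sin α − sin β) − atan2(2, p) = -0.184035 rad; t = (α − φ) mod 2π = 6.106863 rad, q = (β − φ) mod 2π = 3.600570 rad → L = 7.08·(6.106863 + 10.890254 + 3.600570) = 7.08·20.597686 = 145.831620 m
RLR: c = (6 − d² + 2cos(α−β) + 2d(sin α − sin β))/8 = -13.308847, |c| > 1 → infeasible
LRL: c = (6 − d² + 2cos(α−β) − 2d(sin α − sin β))/8 = -12.885076, |c| > 1 → infeasible
Shortest: LSR with L = 93.887272 m ≈ 93.8873 m
Convert LSR to answer units (arcs ×180/π): t = 0.568085·180/π = 32.5489°, p = ρ·p = 7.08·9.618451 = 68.0986 m, q = 3.074378·180/π = 176.1489°, L = 93.8873 m.

LSR: t = 32.5489°, p = 68.0986 m, q = 176.1489°, L = 93.8873 m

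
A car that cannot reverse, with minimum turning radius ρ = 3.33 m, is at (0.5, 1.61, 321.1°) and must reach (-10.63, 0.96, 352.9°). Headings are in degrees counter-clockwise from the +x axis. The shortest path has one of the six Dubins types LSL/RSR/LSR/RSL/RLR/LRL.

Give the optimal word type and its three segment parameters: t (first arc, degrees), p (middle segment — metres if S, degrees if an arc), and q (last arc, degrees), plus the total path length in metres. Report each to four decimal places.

Let ψ = atan2(Δy, Δx) = atan2(-0.65, -11.13) = -176.6577° be the start→goal bearing.
Normalize: d = |goal − start| / ρ = 11.148964/3.33 = 3.348037, α = (θ_start − ψ) mod 360° = 137.7577° = 2.404325 rad, β = (θ_goal − ψ) mod 360° = 169.5577° = 2.959340 rad.
Common terms: sin α = 0.672268, cos α = -0.740308, sin β = 0.181246, cos β = -0.983438, cos(α−β) = 0.849893, d² = 11.209353. Work in radians in the unit-radius frame; every candidate has L = ρ·(t + p + q).
LSL: p² = 2 + d² − 2cos(α−β) + 2d(sin α − sin β) = 14.797488; p = √p² = 3.846750; φ = atan2(cos β − cos α, d + sin α − sin β) = -0.063246 rad; t = (φ − α) mod 2π = 3.815614 rad, q = (β − φ) mod 2π = 3.022586 rad → L = 3.33·(3.815614 + 3.846750 + 3.022586) = 3.33·10.684950 = 35.580885 m
RSR: p² = 2 + d² − 2cos(α−β) + 2d(sin β − sin α) = 8.221648; p = √p² = 2.867342; φ = atan2(cos α − cos β, d − sin α + sin β) = 0.084895 rad; t = (α − φ) mod 2π = 2.319430 rad, q = (φ − β) mod 2π = 3.408740 rad → L = 3.33·(2.319430 + 2.867342 + 3.408740) = 3.33·8.595512 = 28.623056 m
LSR: p² = d² − 2 + 2cos(α−β) + 2d(sin α + sin β) = 16.624326; p = √p² = 4.077294; φ = atan2(−cos α − cos β, d + sin α + sin β) − atan2(−2, p) = 0.845360 rad; t = (φ − α) mod 2π = 4.724220 rad, q = (φ − β) mod 2π = 4.169205 rad → L = 3.33·(4.724220 + 4.077294 + 4.169205) = 3.33·12.970719 = 43.192493 m
RSL: p² = d² − 2 + 2cos(α−β) − 2d(sin α + sin β) = 5.193951; p = √p² = 2.279024; φ = atan2(cos α + cos β, d − sin α − sin β) − atan2(2, p) = -1.324951 rad; t = (α − φ) mod 2π = 3.729276 rad, q = (β − φ) mod 2π = 4.284291 rad → L = 3.33·(3.729276 + 2.279024 + 4.284291) = 3.33·10.292591 = 34.274330 m
RLR: c = (6 − d² + 2cos(α−β) + 2d(sin α − sin β))/8 = -0.027706; p = 2π − arccos c = 4.684679 rad; φ = atan2(cos α − cos β, d − sin α + sin β) = 0.084895 rad; t = (α − φ + p/2) mod 2π = 4.661770 rad, q = (α − β − t + p) mod 2π = 5.751080 rad → L = 3.33·(4.661770 + 4.684679 + 5.751080) = 3.33·15.097529 = 50.274773 m
LRL: c = (6 − d² + 2cos(α−β) − 2d(sin α − sin β))/8 = -0.849686; p = 2π − arccos c = 3.696999 rad; φ = atan2(cos β − cos α, d + sin α − sin β) = -0.063246 rad; t = (φ − α + p/2) mod 2π = 5.664114 rad, q = (β − α − t + p) mod 2π = 4.871086 rad → L = 3.33·(5.664114 + 3.696999 + 4.871086) = 3.33·14.232199 = 47.393222 m
Shortest: RSR with L = 28.623056 m ≈ 28.6231 m
Convert RSR to answer units (arcs ×180/π): t = 2.319430·180/π = 132.8936°, p = ρ·p = 3.33·2.867342 = 9.5482 m, q = 3.408740·180/π = 195.3064°, L = 28.6231 m.

RSR: t = 132.8936°, p = 9.5482 m, q = 195.3064°, L = 28.6231 m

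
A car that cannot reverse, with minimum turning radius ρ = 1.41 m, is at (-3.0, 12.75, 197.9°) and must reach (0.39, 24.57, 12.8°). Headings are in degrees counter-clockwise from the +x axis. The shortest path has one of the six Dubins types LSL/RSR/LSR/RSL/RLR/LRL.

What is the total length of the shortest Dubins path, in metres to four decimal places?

14.5539 m

Let ψ = atan2(Δy, Δx) = atan2(11.82, 3.39) = 73.9970° be the start→goal bearing.
Normalize: d = |goal − start| / ρ = 12.296524/1.41 = 8.720939, α = (θ_start − ψ) mod 360° = 123.9030° = 2.162515 rad, β = (θ_goal − ψ) mod 360° = 298.8030° = 5.215096 rad.
Common terms: sin α = 0.829983, cos α = -0.557789, sin β = -0.876281, cos β = 0.481800, cos(α−β) = -0.996041, d² = 76.054776. Work in radians in the unit-radius frame; every candidate has L = ρ·(t + p + q).
LSL: p² = 2 + d² − 2cos(α−β) + 2d(sin α − sin β) = 109.807316; p = √p² = 10.478899; φ = atan2(cos β − cos α, d + sin α − sin β) = 0.099371 rad; t = (φ − α) mod 2π = 4.220041 rad, q = (β − φ) mod 2π = 5.115725 rad → L = 1.41·(4.220041 + 10.478899 + 5.115725) = 1.41·19.814665 = 27.938677 m
RSR: p² = 2 + d² − 2cos(α−β) + 2d(sin β − sin α) = 50.286400; p = √p² = 7.091290; φ = atan2(cos α − cos β, d − sin α + sin β) = -0.147131 rad; t = (α − φ) mod 2π = 2.309646 rad, q = (φ − β) mod 2π = 0.920958 rad → L = 1.41·(2.309646 + 7.091290 + 0.920958) = 1.41·10.321895 = 14.553872 m
LSR: p² = d² − 2 + 2cos(α−β) + 2d(sin α + sin β) = 71.255163; p = √p² = 8.441277; φ = atan2(−cos α − cos β, d + sin α + sin β) − atan2(−2, p) = 0.241401 rad; t = (φ − α) mod 2π = 4.362071 rad, q = (φ − β) mod 2π = 1.309490 rad → L = 1.41·(4.362071 + 8.441277 + 1.309490) = 1.41·14.112838 = 19.899102 m
RSL: p² = d² − 2 + 2cos(α−β) − 2d(sin α + sin β) = 72.870224; p = √p² = 8.536406; φ = atan2(cos α + cos β, d − sin α − sin β) − atan2(2, p) = -0.238807 rad; t = (α − φ) mod 2π = 2.401322 rad, q = (β − φ) mod 2π = 5.453903 rad → L = 1.41·(2.401322 + 8.536406 + 5.453903) = 1.41·16.391631 = 23.112199 m
RLR: c = (6 − d² + 2cos(α−β) + 2d(sin α − sin β))/8 = -5.285800, |c| > 1 → infeasible
LRL: c = (6 − d² + 2cos(α−β) − 2d(sin α − sin β))/8 = -12.725915, |c| > 1 → infeasible
Shortest: RSR with L = 14.553872 m ≈ 14.5539 m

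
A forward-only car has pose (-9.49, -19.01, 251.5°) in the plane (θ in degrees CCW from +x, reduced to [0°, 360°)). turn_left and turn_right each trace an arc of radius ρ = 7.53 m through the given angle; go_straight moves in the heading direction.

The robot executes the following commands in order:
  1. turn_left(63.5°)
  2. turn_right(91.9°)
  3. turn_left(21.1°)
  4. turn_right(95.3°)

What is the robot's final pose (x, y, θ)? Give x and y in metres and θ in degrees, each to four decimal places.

(-20.1563, -42.9377, 148.9000°)

set_pose: (x, y, θ) = (-9.4900, -19.0100, 251.5000°), ρ = 7.53
turn_left(63.5°): centre at ρ to the left, rotate +63.5° → (-7.6736, -26.7238, 315.0000°)
turn_right(91.9°): centre at ρ to the right, rotate −91.9° → (-7.8531, -37.5465, 223.1000°)
turn_left(21.1°): centre at ρ to the left, rotate +21.1° → (-9.4874, -39.7673, 244.2000°)
turn_right(95.3°): centre at ρ to the right, rotate −95.3° → (-20.1563, -42.9377, 148.9000°)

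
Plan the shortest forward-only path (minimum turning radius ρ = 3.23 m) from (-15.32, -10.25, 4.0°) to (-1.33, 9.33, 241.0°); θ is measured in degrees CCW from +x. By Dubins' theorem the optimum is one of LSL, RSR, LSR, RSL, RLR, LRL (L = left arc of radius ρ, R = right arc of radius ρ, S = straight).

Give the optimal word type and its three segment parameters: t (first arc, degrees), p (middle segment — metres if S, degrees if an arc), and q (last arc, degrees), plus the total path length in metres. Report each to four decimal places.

Let ψ = atan2(Δy, Δx) = atan2(19.58, 13.99) = 54.4540° be the start→goal bearing.
Normalize: d = |goal − start| / ρ = 24.064424/3.23 = 7.450286, α = (θ_start − ψ) mod 360° = 309.5460° = 5.402597 rad, β = (θ_goal − ψ) mod 360° = 186.5460° = 3.255842 rad.
Common terms: sin α = -0.771114, cos α = 0.636697, sin β = -0.114001, cos β = -0.993481, cos(α−β) = -0.544639, d² = 55.506762. Work in radians in the unit-radius frame; every candidate has L = ρ·(t + p + q).
LSL: p² = 2 + d² − 2cos(α−β) + 2d(sin α − sin β) = 48.804676; p = √p² = 6.986034; φ = atan2(cos β − cos α, d + sin α − sin β) = -0.235519 rad; t = (φ − α) mod 2π = 0.645069 rad, q = (β − φ) mod 2π = 3.491361 rad → L = 3.23·(0.645069 + 6.986034 + 3.491361) = 3.23·11.122465 = 35.925561 m
RSR: p² = 2 + d² − 2cos(α−β) + 2d(sin β − sin α) = 68.387405; p = √p² = 8.269668; φ = atan2(cos α − cos β, d − sin α + sin β) = 0.198427 rad; t = (α − φ) mod 2π = 5.204170 rad, q = (φ − β) mod 2π = 3.225771 rad → L = 3.23·(5.204170 + 8.269668 + 3.225771) = 3.23·16.699608 = 53.939734 m
LSR: p² = d² − 2 + 2cos(α−β) + 2d(sin α + sin β) = 39.228773; p = √p² = 6.263288; φ = atan2(−cos α − cos β, d + sin α + sin β) − atan2(−2, p) = 0.363378 rad; t = (φ − α) mod 2π = 1.243967 rad, q = (φ − β) mod 2π = 3.390722 rad → L = 3.23·(1.243967 + 6.263288 + 3.390722) = 3.23·10.897977 = 35.200466 m
RSL: p² = d² − 2 + 2cos(α−β) − 2d(sin α + sin β) = 65.606195; p = √p² = 8.099765; φ = atan2(cos α + cos β, d − sin α − sin β) − atan2(2, p) = -0.284856 rad; t = (α − φ) mod 2π = 5.687452 rad, q = (β − φ) mod 2π = 3.540697 rad → L = 3.23·(5.687452 + 8.099765 + 3.540697) = 3.23·17.327915 = 55.969165 m
RLR: c = (6 − d² + 2cos(α−β) + 2d(sin α − sin β))/8 = -7.548426, |c| > 1 → infeasible
LRL: c = (6 − d² + 2cos(α−β) − 2d(sin α − sin β))/8 = -5.100584, |c| > 1 → infeasible
Shortest: LSR with L = 35.200466 m ≈ 35.2005 m
Convert LSR to answer units (arcs ×180/π): t = 1.243967·180/π = 71.2741°, p = ρ·p = 3.23·6.263288 = 20.2304 m, q = 3.390722·180/π = 194.2741°, L = 35.2005 m.

LSR: t = 71.2741°, p = 20.2304 m, q = 194.2741°, L = 35.2005 m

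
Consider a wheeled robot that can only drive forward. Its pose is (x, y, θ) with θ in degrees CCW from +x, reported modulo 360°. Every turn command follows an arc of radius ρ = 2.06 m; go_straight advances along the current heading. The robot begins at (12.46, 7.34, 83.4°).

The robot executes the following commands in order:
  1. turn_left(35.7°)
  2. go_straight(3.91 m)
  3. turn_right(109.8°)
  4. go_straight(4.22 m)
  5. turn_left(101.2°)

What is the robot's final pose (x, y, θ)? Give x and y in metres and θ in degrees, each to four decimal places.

(17.5403, 18.4662, 110.5000°)

set_pose: (x, y, θ) = (12.4600, 7.3400, 83.4000°), ρ = 2.06
turn_left(35.7°): centre at ρ to the left, rotate +35.7° → (12.2136, 8.5786, 119.1000°)
go_straight(3.91): x += 3.91·cos θ, y += 3.91·sin θ → (10.3121, 11.9951, 119.1000°)
turn_right(109.8°): centre at ρ to the right, rotate −109.8° → (11.7791, 15.0298, 9.3000°)
go_straight(4.22): x += 4.22·cos θ, y += 4.22·sin θ → (15.9436, 15.7118, 9.3000°)
turn_left(101.2°): centre at ρ to the left, rotate +101.2° → (17.5403, 18.4662, 110.5000°)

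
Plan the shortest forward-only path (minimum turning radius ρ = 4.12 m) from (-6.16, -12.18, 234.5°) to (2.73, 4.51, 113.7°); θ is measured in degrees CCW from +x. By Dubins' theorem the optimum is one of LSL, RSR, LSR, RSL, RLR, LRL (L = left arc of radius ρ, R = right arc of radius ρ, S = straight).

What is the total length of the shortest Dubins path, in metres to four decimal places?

34.4684 m

Let ψ = atan2(Δy, Δx) = atan2(16.69, 8.89) = 61.9578° be the start→goal bearing.
Normalize: d = |goal − start| / ρ = 18.910003/4.12 = 4.589806, α = (θ_start − ψ) mod 360° = 172.5422° = 3.011429 rad, β = (θ_goal − ψ) mod 360° = 51.7422° = 0.903072 rad.
Common terms: sin α = 0.129796, cos α = -0.991541, sin β = 0.785233, cos β = 0.619201, cos(α−β) = -0.512043, d² = 21.066323. Work in radians in the unit-radius frame; every candidate has L = ρ·(t + p + q).
LSL: p² = 2 + d² − 2cos(α−β) + 2d(sin α − sin β) = 18.073757; p = √p² = 4.251324; φ = atan2(cos β − cos α, d + sin α − sin β) = 0.388586 rad; t = (φ − α) mod 2π = 3.660342 rad, q = (β − φ) mod 2π = 0.514486 rad → L = 4.12·(3.660342 + 4.251324 + 0.514486) = 4.12·8.426152 = 34.715745 m
RSR: p² = 2 + d² − 2cos(α−β) + 2d(sin β − sin α) = 30.107061; p = √p² = 5.486990; φ = atan2(cos α − cos β, d − sin α + sin β) = -0.297945 rad; t = (α − φ) mod 2π = 3.309374 rad, q = (φ − β) mod 2π = 5.082169 rad → L = 4.12·(3.309374 + 5.486990 + 5.082169) = 4.12·13.878533 = 57.179557 m
LSR: p² = d² − 2 + 2cos(α−β) + 2d(sin α + sin β) = 26.441847; p = √p² = 5.142164; φ = atan2(−cos α − cos β, d + sin α + sin β) − atan2(−2, p) = 0.438473 rad; t = (φ − α) mod 2π = 3.710229 rad, q = (φ − β) mod 2π = 5.818586 rad → L = 4.12·(3.710229 + 5.142164 + 5.818586) = 4.12·14.670979 = 60.444432 m
RSL: p² = d² − 2 + 2cos(α−β) − 2d(sin α + sin β) = 9.642629; p = √p² = 3.105258; φ = atan2(cos α + cos β, d − sin α − sin β) − atan2(2, p) = -0.673173 rad; t = (α − φ) mod 2π = 3.684602 rad, q = (β − φ) mod 2π = 1.576244 rad → L = 4.12·(3.684602 + 3.105258 + 1.576244) = 4.12·8.366105 = 34.468351 m
RLR: c = (6 − d² + 2cos(α−β) + 2d(sin α − sin β))/8 = -2.763383, |c| > 1 → infeasible
LRL: c = (6 − d² + 2cos(α−β) − 2d(sin α − sin β))/8 = -1.259220, |c| > 1 → infeasible
Shortest: RSL with L = 34.468351 m ≈ 34.4684 m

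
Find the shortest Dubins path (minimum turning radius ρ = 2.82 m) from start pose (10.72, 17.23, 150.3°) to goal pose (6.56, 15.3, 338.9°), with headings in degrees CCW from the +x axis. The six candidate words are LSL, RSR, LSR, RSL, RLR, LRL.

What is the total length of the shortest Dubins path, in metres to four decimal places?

Let ψ = atan2(Δy, Δx) = atan2(-1.93, -4.16) = -155.1114° be the start→goal bearing.
Normalize: d = |goal − start| / ρ = 4.585902/2.82 = 1.626206, α = (θ_start − ψ) mod 360° = 305.4114° = 5.330435 rad, β = (θ_goal − ψ) mod 360° = 134.0114° = 2.338941 rad.
Common terms: sin α = -0.815012, cos α = 0.579444, sin β = 0.719201, cos β = -0.694802, cos(α−β) = -0.988756, d² = 2.644548. Work in radians in the unit-radius frame; every candidate has L = ρ·(t + p + q).
LSL: p² = 2 + d² − 2cos(α−β) + 2d(sin α − sin β) = 1.632164; p = √p² = 1.277562; φ = atan2(cos β − cos α, d + sin α − sin β) = -1.498727 rad; t = (φ − α) mod 2π = 5.737208 rad, q = (β − φ) mod 2π = 3.837668 rad → L = 2.82·(5.737208 + 1.277562 + 3.837668) = 2.82·10.852438 = 30.603875 m
RSR: p² = 2 + d² − 2cos(α−β) + 2d(sin β − sin α) = 11.611957; p = √p² = 3.407632; φ = atan2(cos α − cos β, d − sin α + sin β) = 0.383252 rad; t = (α − φ) mod 2π = 4.947183 rad, q = (φ − β) mod 2π = 4.327497 rad → L = 2.82·(4.947183 + 3.407632 + 4.327497) = 2.82·12.682312 = 35.764119 m
LSR: p² = d² − 2 + 2cos(α−β) + 2d(sin α + sin β) = -1.644582 < 0 → infeasible
RSL: p² = d² − 2 + 2cos(α−β) − 2d(sin α + sin β) = -1.021348 < 0 → infeasible
RLR: c = (6 − d² + 2cos(α−β) + 2d(sin α − sin β))/8 = -0.451495; p = 2π − arccos c = 4.243949 rad; φ = atan2(cos α − cos β, d − sin α + sin β) = 0.383252 rad; t = (α − φ + p/2) mod 2π = 0.785972 rad, q = (α − β − t + p) mod 2π = 0.166286 rad → L = 2.82·(0.785972 + 4.243949 + 0.166286) = 2.82·5.196208 = 14.653306 m
LRL: c = (6 − d² + 2cos(α−β) − 2d(sin α − sin β))/8 = 0.795980; p = 2π − arccos c = 5.633013 rad; φ = atan2(cos β − cos α, d + sin α − sin β) = -1.498727 rad; t = (φ − α + p/2) mod 2π = 2.270530 rad, q = (β − α − t + p) mod 2π = 0.370989 rad → L = 2.82·(2.270530 + 5.633013 + 0.370989) = 2.82·8.274532 = 23.334179 m
Shortest: RLR with L = 14.653306 m ≈ 14.6533 m

14.6533 m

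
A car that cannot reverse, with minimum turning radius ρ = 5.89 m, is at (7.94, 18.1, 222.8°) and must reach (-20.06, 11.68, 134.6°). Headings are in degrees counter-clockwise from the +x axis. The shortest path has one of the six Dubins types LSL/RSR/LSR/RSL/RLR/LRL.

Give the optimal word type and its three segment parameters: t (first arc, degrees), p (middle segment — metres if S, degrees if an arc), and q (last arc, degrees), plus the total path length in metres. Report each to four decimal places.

Let ψ = atan2(Δy, Δx) = atan2(-6.42, -28.00) = -167.0861° be the start→goal bearing.
Normalize: d = |goal − start| / ρ = 28.726580/5.89 = 4.877178, α = (θ_start − ψ) mod 360° = 29.8861° = 0.521611 rad, β = (θ_goal − ψ) mod 360° = 301.6861° = 5.265416 rad.
Common terms: sin α = 0.498278, cos α = 0.867018, sin β = -0.850938, cos β = 0.525265, cos(α−β) = 0.031411, d² = 23.786868. Work in radians in the unit-radius frame; every candidate has L = ρ·(t + p + q).
LSL: p² = 2 + d² − 2cos(α−β) + 2d(sin α − sin β) = 38.884781; p = √p² = 6.235766; φ = atan2(cos β − cos α, d + sin α − sin β) = -0.054833 rad; t = (φ − α) mod 2π = 5.706742 rad, q = (β − φ) mod 2π = 5.320249 rad → L = 5.89·(5.706742 + 6.235766 + 5.320249) = 5.89·17.262756 = 101.677636 m
RSR: p² = 2 + d² − 2cos(α−β) + 2d(sin β − sin α) = 12.563312; p = √p² = 3.544476; φ = atan2(cos α − cos β, d − sin α + sin β) = 0.096568 rad; t = (α − φ) mod 2π = 0.425043 rad, q = (φ − β) mod 2π = 1.114338 rad → L = 5.89·(0.425043 + 3.544476 + 1.114338) = 5.89·5.083857 = 29.943916 m
LSR: p² = d² − 2 + 2cos(α−β) + 2d(sin α + sin β) = 18.409709; p = √p² = 4.290654; φ = atan2(−cos α − cos β, d + sin α + sin β) − atan2(−2, p) = 0.137662 rad; t = (φ − α) mod 2π = 5.899236 rad, q = (φ − β) mod 2π = 1.155431 rad → L = 5.89·(5.899236 + 4.290654 + 1.155431) = 5.89·11.345321 = 66.823943 m
RSL: p² = d² − 2 + 2cos(α−β) − 2d(sin α + sin β) = 25.289669; p = √p² = 5.028884; φ = atan2(cos α + cos β, d − sin α − sin β) − atan2(2, p) = -0.118340 rad; t = (α − φ) mod 2π = 0.639951 rad, q = (β − φ) mod 2π = 5.383756 rad → L = 5.89·(0.639951 + 5.028884 + 5.383756) = 5.89·11.052590 = 65.099756 m
RLR: c = (6 − d² + 2cos(α−β) + 2d(sin α − sin β))/8 = -0.570414; p = 2π − arccos c = 4.105379 rad; φ = atan2(cos α − cos β, d − sin α + sin β) = 0.096568 rad; t = (α − φ + p/2) mod 2π = 2.477732 rad, q = (α − β − t + p) mod 2π = 3.167027 rad → L = 5.89·(2.477732 + 4.105379 + 3.167027) = 5.89·9.750139 = 57.428317 m
LRL: c = (6 − d² + 2cos(α−β) − 2d(sin α − sin β))/8 = -3.860598, |c| > 1 → infeasible
Shortest: RSR with L = 29.943916 m ≈ 29.9439 m
Convert RSR to answer units (arcs ×180/π): t = 0.425043·180/π = 24.3532°, p = ρ·p = 5.89·3.544476 = 20.8770 m, q = 1.114338·180/π = 63.8468°, L = 29.9439 m.

RSR: t = 24.3532°, p = 20.8770 m, q = 63.8468°, L = 29.9439 m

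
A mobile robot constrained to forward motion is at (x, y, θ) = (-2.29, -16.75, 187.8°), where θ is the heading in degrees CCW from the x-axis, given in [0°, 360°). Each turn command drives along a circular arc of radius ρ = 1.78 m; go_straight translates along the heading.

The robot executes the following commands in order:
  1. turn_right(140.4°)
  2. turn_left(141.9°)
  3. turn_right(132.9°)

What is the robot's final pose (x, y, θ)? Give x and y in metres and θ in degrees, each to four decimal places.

set_pose: (x, y, θ) = (-2.2900, -16.7500, 187.8000°), ρ = 1.78
turn_right(140.4°): centre at ρ to the right, rotate −140.4° → (-3.8418, -13.7816, 47.4000°)
turn_left(141.9°): centre at ρ to the left, rotate +141.9° → (-5.4397, -10.8202, 189.3000°)
turn_right(132.9°): centre at ρ to the right, rotate −132.9° → (-7.2100, -8.0785, 56.4000°)

(-7.2100, -8.0785, 56.4000°)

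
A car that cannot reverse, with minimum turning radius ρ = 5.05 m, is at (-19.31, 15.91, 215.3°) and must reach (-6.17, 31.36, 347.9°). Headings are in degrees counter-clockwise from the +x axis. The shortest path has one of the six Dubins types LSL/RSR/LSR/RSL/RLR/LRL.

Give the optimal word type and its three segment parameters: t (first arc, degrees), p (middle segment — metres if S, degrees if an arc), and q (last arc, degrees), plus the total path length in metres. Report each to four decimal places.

RSR: t = 192.2232°, p = 16.3043 m, q = 35.1768°, L = 36.3471 m

Let ψ = atan2(Δy, Δx) = atan2(15.45, 13.14) = 49.6193° be the start→goal bearing.
Normalize: d = |goal − start| / ρ = 20.282064/5.05 = 4.016250, α = (θ_start − ψ) mod 360° = 165.6807° = 2.891673 rad, β = (θ_goal − ψ) mod 360° = 298.2807° = 5.205980 rad.
Common terms: sin α = 0.247326, cos α = -0.968932, sin β = -0.880637, cos β = 0.473791, cos(α−β) = -0.676876, d² = 16.130266. Work in radians in the unit-radius frame; every candidate has L = ρ·(t + p + q).
LSL: p² = 2 + d² − 2cos(α−β) + 2d(sin α − sin β) = 28.544380; p = √p² = 5.342694; φ = atan2(cos β − cos α, d + sin α − sin β) = 0.273431 rad; t = (φ − α) mod 2π = 3.664943 rad, q = (β − φ) mod 2π = 4.932549 rad → L = 5.05·(3.664943 + 5.342694 + 4.932549) = 5.05·13.940186 = 70.397939 m
RSR: p² = 2 + d² − 2cos(α−β) + 2d(sin β − sin α) = 10.423655; p = √p² = 3.228569; φ = atan2(cos α − cos β, d − sin α + sin β) = -0.463254 rad; t = (α − φ) mod 2π = 3.354928 rad, q = (φ − β) mod 2π = 0.613951 rad → L = 5.05·(3.354928 + 3.228569 + 0.613951) = 5.05·7.197447 = 36.347109 m
LSR: p² = d² − 2 + 2cos(α−β) + 2d(sin α + sin β) = 7.689440; p = √p² = 2.772984; φ = atan2(−cos α − cos β, d + sin α + sin β) − atan2(−2, p) = 0.770175 rad; t = (φ − α) mod 2π = 4.161687 rad, q = (φ − β) mod 2π = 1.847380 rad → L = 5.05·(4.161687 + 2.772984 + 1.847380) = 5.05·8.782050 = 44.349354 m
RSL: p² = d² − 2 + 2cos(α−β) − 2d(sin α + sin β) = 17.863588; p = √p² = 4.226534; φ = atan2(cos α + cos β, d − sin α − sin β) − atan2(2, p) = -0.548072 rad; t = (α − φ) mod 2π = 3.439745 rad, q = (β − φ) mod 2π = 5.754052 rad → L = 5.05·(3.439745 + 4.226534 + 5.754052) = 5.05·13.420330 = 67.772669 m
RLR: c = (6 − d² + 2cos(α−β) + 2d(sin α − sin β))/8 = -0.302957; p = 2π − arccos c = 4.404595 rad; φ = atan2(cos α − cos β, d − sin α + sin β) = -0.463254 rad; t = (α − φ + p/2) mod 2π = 5.557225 rad, q = (α − β − t + p) mod 2π = 2.816249 rad → L = 5.05·(5.557225 + 4.404595 + 2.816249) = 5.05·12.778069 = 64.529249 m
LRL: c = (6 − d² + 2cos(α−β) − 2d(sin α − sin β))/8 = -2.568048, |c| > 1 → infeasible
Shortest: RSR with L = 36.347109 m ≈ 36.3471 m
Convert RSR to answer units (arcs ×180/π): t = 3.354928·180/π = 192.2232°, p = ρ·p = 5.05·3.228569 = 16.3043 m, q = 0.613951·180/π = 35.1768°, L = 36.3471 m.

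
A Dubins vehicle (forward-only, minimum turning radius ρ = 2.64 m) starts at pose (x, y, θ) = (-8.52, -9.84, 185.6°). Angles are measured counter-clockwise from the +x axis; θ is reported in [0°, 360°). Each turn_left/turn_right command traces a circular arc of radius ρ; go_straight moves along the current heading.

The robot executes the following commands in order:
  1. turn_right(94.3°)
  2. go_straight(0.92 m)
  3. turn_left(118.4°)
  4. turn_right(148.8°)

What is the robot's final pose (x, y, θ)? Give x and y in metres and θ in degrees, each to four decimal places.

(-18.9999, -0.5423, 60.9000°)

set_pose: (x, y, θ) = (-8.5200, -9.8400, 185.6000°), ρ = 2.64
turn_right(94.3°): centre at ρ to the right, rotate −94.3° → (-11.4169, -7.2725, 91.3000°)
go_straight(0.92): x += 0.92·cos θ, y += 0.92·sin θ → (-11.4378, -6.3527, 91.3000°)
turn_left(118.4°): centre at ρ to the left, rotate +118.4° → (-15.3851, -4.1194, 209.7000°)
turn_right(148.8°): centre at ρ to the right, rotate −148.8° → (-18.9999, -0.5423, 60.9000°)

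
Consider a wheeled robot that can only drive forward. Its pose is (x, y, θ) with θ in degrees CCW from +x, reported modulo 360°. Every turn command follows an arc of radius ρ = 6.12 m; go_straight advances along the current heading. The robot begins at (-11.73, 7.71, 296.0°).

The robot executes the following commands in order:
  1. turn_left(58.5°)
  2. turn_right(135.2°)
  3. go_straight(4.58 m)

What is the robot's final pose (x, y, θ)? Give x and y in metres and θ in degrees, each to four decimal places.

set_pose: (x, y, θ) = (-11.7300, 7.7100, 296.0000°), ρ = 6.12
turn_left(58.5°): centre at ρ to the left, rotate +58.5° → (-6.8160, 4.3010, 354.5000°)
turn_right(135.2°): centre at ρ to the right, rotate −135.2° → (-3.5262, -6.5267, 219.3000°)
go_straight(4.58): x += 4.58·cos θ, y += 4.58·sin θ → (-7.0704, -9.4276, 219.3000°)

(-7.0704, -9.4276, 219.3000°)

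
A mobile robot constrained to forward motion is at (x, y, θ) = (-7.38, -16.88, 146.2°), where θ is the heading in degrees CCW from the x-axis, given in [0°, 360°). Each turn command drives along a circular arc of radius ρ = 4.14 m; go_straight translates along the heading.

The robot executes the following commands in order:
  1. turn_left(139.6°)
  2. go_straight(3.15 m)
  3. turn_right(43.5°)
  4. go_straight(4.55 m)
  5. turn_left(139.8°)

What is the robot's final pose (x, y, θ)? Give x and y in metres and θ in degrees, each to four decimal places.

(-10.0189, -37.3190, 22.1000°)

set_pose: (x, y, θ) = (-7.3800, -16.8800, 146.2000°), ρ = 4.14
turn_left(139.6°): centre at ρ to the left, rotate +139.6° → (-13.6666, -21.4475, 285.8000°)
go_straight(3.15): x += 3.15·cos θ, y += 3.15·sin θ → (-12.8090, -24.4785, 285.8000°)
turn_right(43.5°): centre at ρ to the right, rotate −43.5° → (-13.1270, -27.5302, 242.3000°)
go_straight(4.55): x += 4.55·cos θ, y += 4.55·sin θ → (-15.2420, -31.5587, 242.3000°)
turn_left(139.8°): centre at ρ to the left, rotate +139.8° → (-10.0189, -37.3190, 382.1000° ≡ 22.1000°)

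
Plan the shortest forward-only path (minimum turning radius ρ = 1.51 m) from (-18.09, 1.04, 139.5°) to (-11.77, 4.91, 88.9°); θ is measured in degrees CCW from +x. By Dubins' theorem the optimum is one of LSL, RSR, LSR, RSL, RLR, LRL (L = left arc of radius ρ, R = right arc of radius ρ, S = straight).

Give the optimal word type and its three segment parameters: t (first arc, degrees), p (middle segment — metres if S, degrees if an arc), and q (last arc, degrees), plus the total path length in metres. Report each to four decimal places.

Let ψ = atan2(Δy, Δx) = atan2(3.87, 6.32) = 31.4809° be the start→goal bearing.
Normalize: d = |goal − start| / ρ = 7.410756/1.51 = 4.907785, α = (θ_start − ψ) mod 360° = 108.0191° = 1.885289 rad, β = (θ_goal − ψ) mod 360° = 57.4191° = 1.002153 rad.
Common terms: sin α = 0.950953, cos α = -0.309334, sin β = 0.842632, cos β = 0.538490, cos(α−β) = 0.634731, d² = 24.086356. Work in radians in the unit-radius frame; every candidate has L = ρ·(t + p + q).
LSL: p² = 2 + d² − 2cos(α−β) + 2d(sin α − sin β) = 25.880129; p = √p² = 5.087252; φ = atan2(cos β − cos α, d + sin α − sin β) = 0.167438 rad; t = (φ − α) mod 2π = 4.565334 rad, q = (β − φ) mod 2π = 0.834715 rad → L = 1.51·(4.565334 + 5.087252 + 0.834715) = 1.51·10.487300 = 15.835823 m
RSR: p² = 2 + d² − 2cos(α−β) + 2d(sin β − sin α) = 23.753661; p = √p² = 4.873773; φ = atan2(cos α − cos β, d − sin α + sin β) = -0.174846 rad; t = (α − φ) mod 2π = 2.060135 rad, q = (φ − β) mod 2π = 5.106187 rad → L = 1.51·(2.060135 + 4.873773 + 5.106187) = 1.51·12.040095 = 18.180543 m
LSR: p² = d² − 2 + 2cos(α−β) + 2d(sin α + sin β) = 40.960882; p = √p² = 6.400069; φ = atan2(−cos α − cos β, d + sin α + sin β) − atan2(−2, p) = 0.268700 rad; t = (φ − α) mod 2π = 4.666596 rad, q = (φ − β) mod 2π = 5.549732 rad → L = 1.51·(4.666596 + 6.400069 + 5.549732) = 1.51·16.616397 = 25.090760 m
RSL: p² = d² − 2 + 2cos(α−β) − 2d(sin α + sin β) = 5.750752; p = √p² = 2.398073; φ = atan2(cos α + cos β, d − sin α − sin β) − atan2(2, p) = -0.621682 rad; t = (α − φ) mod 2π = 2.506971 rad, q = (β − φ) mod 2π = 1.623835 rad → L = 1.51·(2.506971 + 2.398073 + 1.623835) = 1.51·6.528878 = 9.858606 m
RLR: c = (6 − d² + 2cos(α−β) + 2d(sin α − sin β))/8 = -1.969208, |c| > 1 → infeasible
LRL: c = (6 − d² + 2cos(α−β) − 2d(sin α − sin β))/8 = -2.235016, |c| > 1 → infeasible
Shortest: RSL with L = 9.858606 m ≈ 9.8586 m
Convert RSL to answer units (arcs ×180/π): t = 2.506971·180/π = 143.6389°, p = ρ·p = 1.51·2.398073 = 3.6211 m, q = 1.623835·180/π = 93.0389°, L = 9.8586 m.

RSL: t = 143.6389°, p = 3.6211 m, q = 93.0389°, L = 9.8586 m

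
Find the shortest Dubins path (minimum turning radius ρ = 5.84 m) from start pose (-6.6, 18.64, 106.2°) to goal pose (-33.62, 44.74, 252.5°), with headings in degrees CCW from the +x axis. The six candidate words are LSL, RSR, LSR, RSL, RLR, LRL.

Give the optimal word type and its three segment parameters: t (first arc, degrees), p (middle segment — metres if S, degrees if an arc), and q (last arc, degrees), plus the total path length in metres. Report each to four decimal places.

LSL: t = 15.1808°, p = 30.4234 m, q = 131.1192°, L = 45.3353 m

Let ψ = atan2(Δy, Δx) = atan2(26.10, -27.02) = 135.9922° be the start→goal bearing.
Normalize: d = |goal − start| / ρ = 37.567145/5.84 = 6.432730, α = (θ_start − ψ) mod 360° = 330.2078° = 5.763213 rad, β = (θ_goal − ψ) mod 360° = 116.5078° = 2.033444 rad.
Common terms: sin α = -0.496856, cos α = 0.867833, sin β = 0.894874, cos β = -0.446319, cos(α−β) = -0.831954, d² = 41.380020. Work in radians in the unit-radius frame; every candidate has L = ρ·(t + p + q).
LSL: p² = 2 + d² − 2cos(α−β) + 2d(sin α − sin β) = 27.138681; p = √p² = 5.209480; φ = atan2(cos β − cos α, d + sin α − sin β) = -0.255017 rad; t = (φ − α) mod 2π = 0.264956 rad, q = (β − φ) mod 2π = 2.288461 rad → L = 5.84·(0.264956 + 5.209480 + 2.288461) = 5.84·7.762897 = 45.335316 m
RSR: p² = 2 + d² − 2cos(α−β) + 2d(sin β − sin α) = 62.949175; p = √p² = 7.934052; φ = atan2(cos α − cos β, d − sin α + sin β) = 0.166401 rad; t = (α − φ) mod 2π = 5.596812 rad, q = (φ − β) mod 2π = 4.416142 rad → L = 5.84·(5.596812 + 7.934052 + 4.416142) = 5.84·17.947006 = 104.810512 m
LSR: p² = d² − 2 + 2cos(α−β) + 2d(sin α + sin β) = 42.836792; p = √p² = 6.544982; φ = atan2(−cos α − cos β, d + sin α + sin β) − atan2(−2, p) = 0.234936 rad; t = (φ − α) mod 2π = 0.754908 rad, q = (φ − β) mod 2π = 4.484677 rad → L = 5.84·(0.754908 + 6.544982 + 4.484677) = 5.84·11.784567 = 68.821873 m
RSL: p² = d² − 2 + 2cos(α−β) − 2d(sin α + sin β) = 32.595431; p = √p² = 5.709241; φ = atan2(cos α + cos β, d − sin α − sin β) − atan2(2, p) = -0.267215 rad; t = (α − φ) mod 2π = 6.030428 rad, q = (β − φ) mod 2π = 2.300660 rad → L = 5.84·(6.030428 + 5.709241 + 2.300660) = 5.84·14.040329 = 81.995521 m
RLR: c = (6 − d² + 2cos(α−β) + 2d(sin α − sin β))/8 = -6.868647, |c| > 1 → infeasible
LRL: c = (6 − d² + 2cos(α−β) − 2d(sin α − sin β))/8 = -2.392335, |c| > 1 → infeasible
Shortest: LSL with L = 45.335316 m ≈ 45.3353 m
Convert LSL to answer units (arcs ×180/π): t = 0.264956·180/π = 15.1808°, p = ρ·p = 5.84·5.209480 = 30.4234 m, q = 2.288461·180/π = 131.1192°, L = 45.3353 m.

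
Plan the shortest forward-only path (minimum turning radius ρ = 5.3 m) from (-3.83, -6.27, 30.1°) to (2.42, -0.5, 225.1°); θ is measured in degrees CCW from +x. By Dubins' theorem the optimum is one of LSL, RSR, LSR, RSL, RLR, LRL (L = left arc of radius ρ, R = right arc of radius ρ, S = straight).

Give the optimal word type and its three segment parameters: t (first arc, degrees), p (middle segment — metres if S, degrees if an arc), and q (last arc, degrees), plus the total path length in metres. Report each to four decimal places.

RLR: t = 77.7607°, p = 276.6400°, q = 3.8793°, L = 33.1418 m

Let ψ = atan2(Δy, Δx) = atan2(5.77, 6.25) = 42.7132° be the start→goal bearing.
Normalize: d = |goal − start| / ρ = 8.506198/5.3 = 1.604943, α = (θ_start − ψ) mod 360° = 347.3868° = 6.063043 rad, β = (θ_goal − ψ) mod 360° = 182.3868° = 3.183250 rad.
Common terms: sin α = -0.218368, cos α = 0.975866, sin β = -0.041646, cos β = -0.999132, cos(α−β) = -0.965926, d² = 2.575842. Work in radians in the unit-radius frame; every candidate has L = ρ·(t + p + q).
LSL: p² = 2 + d² − 2cos(α−β) + 2d(sin α − sin β) = 5.940435; p = √p² = 2.437301; φ = atan2(cos β − cos α, d + sin α − sin β) = -0.944702 rad; t = (φ − α) mod 2π = 5.558625 rad, q = (β − φ) mod 2π = 4.127952 rad → L = 5.3·(5.558625 + 2.437301 + 4.127952) = 5.3·12.123878 = 64.256553 m
RSR: p² = 2 + d² − 2cos(α−β) + 2d(sin β − sin α) = 7.074953; p = √p² = 2.659878; φ = atan2(cos α − cos β, d − sin α + sin β) = 0.836817 rad; t = (α − φ) mod 2π = 5.226227 rad, q = (φ − β) mod 2π = 3.936752 rad → L = 5.3·(5.226227 + 2.659878 + 3.936752) = 5.3·11.822857 = 62.661142 m
LSR: p² = d² − 2 + 2cos(α−β) + 2d(sin α + sin β) = -2.190624 < 0 → infeasible
RSL: p² = d² − 2 + 2cos(α−β) − 2d(sin α + sin β) = -0.521396 < 0 → infeasible
RLR: c = (6 − d² + 2cos(α−β) + 2d(sin α − sin β))/8 = 0.115631; p = 2π − arccos c = 4.828279 rad; φ = atan2(cos α − cos β, d − sin α + sin β) = 0.836817 rad; t = (α − φ + p/2) mod 2π = 1.357181 rad, q = (α − β − t + p) mod 2π = 0.067706 rad → L = 5.3·(1.357181 + 4.828279 + 0.067706) = 5.3·6.253166 = 33.141781 m
LRL: c = (6 − d² + 2cos(α−β) − 2d(sin α − sin β))/8 = 0.257446; p = 2π − arccos c = 4.972767 rad; φ = atan2(cos β − cos α, d + sin α − sin β) = -0.944702 rad; t = (φ − α + p/2) mod 2π = 1.761823 rad, q = (β − α − t + p) mod 2π = 0.331150 rad → L = 5.3·(1.761823 + 4.972767 + 0.331150) = 5.3·7.065740 = 37.448424 m
Shortest: RLR with L = 33.141781 m ≈ 33.1418 m
Convert RLR to answer units (arcs ×180/π): t = 1.357181·180/π = 77.7607°, p = 4.828279·180/π = 276.6400°, q = 0.067706·180/π = 3.8793°, L = 33.1418 m.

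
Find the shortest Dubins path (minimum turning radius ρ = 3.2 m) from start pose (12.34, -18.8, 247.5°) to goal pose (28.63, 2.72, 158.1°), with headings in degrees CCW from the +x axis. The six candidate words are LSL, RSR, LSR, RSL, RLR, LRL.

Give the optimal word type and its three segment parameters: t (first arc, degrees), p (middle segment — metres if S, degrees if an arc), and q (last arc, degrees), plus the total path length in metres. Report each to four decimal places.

Let ψ = atan2(Δy, Δx) = atan2(21.52, 16.29) = 52.8754° be the start→goal bearing.
Normalize: d = |goal − start| / ρ = 26.990267/3.2 = 8.434458, α = (θ_start − ψ) mod 360° = 194.6246° = 3.396841 rad, β = (θ_goal − ψ) mod 360° = 105.2246° = 1.836516 rad.
Common terms: sin α = -0.252485, cos α = -0.967601, sin β = 0.964904, cos β = -0.262604, cos(α−β) = 0.010472, d² = 71.140088. Work in radians in the unit-radius frame; every candidate has L = ρ·(t + p + q).
LSL: p² = 2 + d² − 2cos(α−β) + 2d(sin α − sin β) = 52.583109; p = √p² = 7.251421; φ = atan2(cos β − cos α, d + sin α − sin β) = 0.097376 rad; t = (φ − α) mod 2π = 2.983720 rad, q = (β − φ) mod 2π = 1.739141 rad → L = 3.2·(2.983720 + 7.251421 + 1.739141) = 3.2·11.974282 = 38.317703 m
RSR: p² = 2 + d² − 2cos(α−β) + 2d(sin β − sin α) = 93.655180; p = √p² = 9.677561; φ = atan2(cos α − cos β, d − sin α + sin β) = -0.072913 rad; t = (α − φ) mod 2π = 3.469754 rad, q = (φ − β) mod 2π = 4.373756 rad → L = 3.2·(3.469754 + 9.677561 + 4.373756) = 3.2·17.521070 = 56.067425 m
LSR: p² = d² − 2 + 2cos(α−β) + 2d(sin α + sin β) = 81.178755; p = √p² = 9.009925; φ = atan2(−cos α − cos β, d + sin α + sin β) − atan2(−2, p) = 0.352128 rad; t = (φ − α) mod 2π = 3.238472 rad, q = (φ − β) mod 2π = 4.798797 rad → L = 3.2·(3.238472 + 9.009925 + 4.798797) = 3.2·17.047195 = 54.551023 m
RSL: p² = d² − 2 + 2cos(α−β) − 2d(sin α + sin β) = 57.143308; p = √p² = 7.559319; φ = atan2(cos α + cos β, d − sin α − sin β) − atan2(2, p) = -0.416631 rad; t = (α − φ) mod 2π = 3.813472 rad, q = (β − φ) mod 2π = 2.253147 rad → L = 3.2·(3.813472 + 7.559319 + 2.253147) = 3.2·13.625938 = 43.603003 m
RLR: c = (6 − d² + 2cos(α−β) + 2d(sin α − sin β))/8 = -10.706898, |c| > 1 → infeasible
LRL: c = (6 − d² + 2cos(α−β) − 2d(sin α − sin β))/8 = -5.572889, |c| > 1 → infeasible
Shortest: LSL with L = 38.317703 m ≈ 38.3177 m
Convert LSL to answer units (arcs ×180/π): t = 2.983720·180/π = 170.9546°, p = ρ·p = 3.2·7.251421 = 23.2045 m, q = 1.739141·180/π = 99.6454°, L = 38.3177 m.

LSL: t = 170.9546°, p = 23.2045 m, q = 99.6454°, L = 38.3177 m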